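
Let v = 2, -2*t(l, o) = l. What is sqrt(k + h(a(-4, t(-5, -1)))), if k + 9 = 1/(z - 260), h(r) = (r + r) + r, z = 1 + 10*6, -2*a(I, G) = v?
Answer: I*sqrt(475411)/199 ≈ 3.4648*I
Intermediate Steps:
t(l, o) = -l/2
a(I, G) = -1 (a(I, G) = -1/2*2 = -1)
z = 61 (z = 1 + 60 = 61)
h(r) = 3*r (h(r) = 2*r + r = 3*r)
k = -1792/199 (k = -9 + 1/(61 - 260) = -9 + 1/(-199) = -9 - 1/199 = -1792/199 ≈ -9.0050)
sqrt(k + h(a(-4, t(-5, -1)))) = sqrt(-1792/199 + 3*(-1)) = sqrt(-1792/199 - 3) = sqrt(-2389/199) = I*sqrt(475411)/199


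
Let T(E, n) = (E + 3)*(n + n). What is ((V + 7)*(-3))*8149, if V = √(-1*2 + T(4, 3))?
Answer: -171129 - 48894*√10 ≈ -3.2575e+5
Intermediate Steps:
T(E, n) = 2*n*(3 + E) (T(E, n) = (3 + E)*(2*n) = 2*n*(3 + E))
V = 2*√10 (V = √(-1*2 + 2*3*(3 + 4)) = √(-2 + 2*3*7) = √(-2 + 42) = √40 = 2*√10 ≈ 6.3246)
((V + 7)*(-3))*8149 = ((2*√10 + 7)*(-3))*8149 = ((7 + 2*√10)*(-3))*8149 = (-21 - 6*√10)*8149 = -171129 - 48894*√10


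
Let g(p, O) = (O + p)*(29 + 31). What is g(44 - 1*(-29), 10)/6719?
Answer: 4980/6719 ≈ 0.74118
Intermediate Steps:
g(p, O) = 60*O + 60*p (g(p, O) = (O + p)*60 = 60*O + 60*p)
g(44 - 1*(-29), 10)/6719 = (60*10 + 60*(44 - 1*(-29)))/6719 = (600 + 60*(44 + 29))*(1/6719) = (600 + 60*73)*(1/6719) = (600 + 4380)*(1/6719) = 4980*(1/6719) = 4980/6719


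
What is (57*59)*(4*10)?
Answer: 134520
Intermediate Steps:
(57*59)*(4*10) = 3363*40 = 134520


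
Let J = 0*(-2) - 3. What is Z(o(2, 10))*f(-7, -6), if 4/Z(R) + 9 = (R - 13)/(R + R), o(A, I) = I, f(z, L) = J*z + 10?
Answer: -2480/183 ≈ -13.552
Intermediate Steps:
J = -3 (J = 0 - 3 = -3)
f(z, L) = 10 - 3*z (f(z, L) = -3*z + 10 = 10 - 3*z)
Z(R) = 4/(-9 + (-13 + R)/(2*R)) (Z(R) = 4/(-9 + (R - 13)/(R + R)) = 4/(-9 + (-13 + R)/((2*R))) = 4/(-9 + (-13 + R)*(1/(2*R))) = 4/(-9 + (-13 + R)/(2*R)))
Z(o(2, 10))*f(-7, -6) = (-8*10/(13 + 17*10))*(10 - 3*(-7)) = (-8*10/(13 + 170))*(10 + 21) = -8*10/183*31 = -8*10*1/183*31 = -80/183*31 = -2480/183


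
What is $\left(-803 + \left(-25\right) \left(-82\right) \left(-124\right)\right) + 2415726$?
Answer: $2160723$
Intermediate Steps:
$\left(-803 + \left(-25\right) \left(-82\right) \left(-124\right)\right) + 2415726 = \left(-803 + 2050 \left(-124\right)\right) + 2415726 = \left(-803 - 254200\right) + 2415726 = -255003 + 2415726 = 2160723$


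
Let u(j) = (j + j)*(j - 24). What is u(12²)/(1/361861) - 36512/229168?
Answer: 179122237157398/14323 ≈ 1.2506e+10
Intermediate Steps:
u(j) = 2*j*(-24 + j) (u(j) = (2*j)*(-24 + j) = 2*j*(-24 + j))
u(12²)/(1/361861) - 36512/229168 = (2*12²*(-24 + 12²))/(1/361861) - 36512/229168 = (2*144*(-24 + 144))/(1/361861) - 36512*1/229168 = (2*144*120)*361861 - 2282/14323 = 34560*361861 - 2282/14323 = 12505916160 - 2282/14323 = 179122237157398/14323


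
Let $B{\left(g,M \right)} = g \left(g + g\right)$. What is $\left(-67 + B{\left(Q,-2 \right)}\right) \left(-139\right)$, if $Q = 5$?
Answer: $2363$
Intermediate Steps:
$B{\left(g,M \right)} = 2 g^{2}$ ($B{\left(g,M \right)} = g 2 g = 2 g^{2}$)
$\left(-67 + B{\left(Q,-2 \right)}\right) \left(-139\right) = \left(-67 + 2 \cdot 5^{2}\right) \left(-139\right) = \left(-67 + 2 \cdot 25\right) \left(-139\right) = \left(-67 + 50\right) \left(-139\right) = \left(-17\right) \left(-139\right) = 2363$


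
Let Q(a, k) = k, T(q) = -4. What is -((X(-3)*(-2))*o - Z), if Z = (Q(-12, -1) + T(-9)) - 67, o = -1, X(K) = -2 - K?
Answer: -74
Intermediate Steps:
Z = -72 (Z = (-1 - 4) - 67 = -5 - 67 = -72)
-((X(-3)*(-2))*o - Z) = -(((-2 - 1*(-3))*(-2))*(-1) - 1*(-72)) = -(((-2 + 3)*(-2))*(-1) + 72) = -((1*(-2))*(-1) + 72) = -(-2*(-1) + 72) = -(2 + 72) = -1*74 = -74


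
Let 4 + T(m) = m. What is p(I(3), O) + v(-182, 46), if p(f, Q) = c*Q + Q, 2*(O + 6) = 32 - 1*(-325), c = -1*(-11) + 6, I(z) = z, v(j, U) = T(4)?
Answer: 3105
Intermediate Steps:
T(m) = -4 + m
v(j, U) = 0 (v(j, U) = -4 + 4 = 0)
c = 17 (c = 11 + 6 = 17)
O = 345/2 (O = -6 + (32 - 1*(-325))/2 = -6 + (32 + 325)/2 = -6 + (1/2)*357 = -6 + 357/2 = 345/2 ≈ 172.50)
p(f, Q) = 18*Q (p(f, Q) = 17*Q + Q = 18*Q)
p(I(3), O) + v(-182, 46) = 18*(345/2) + 0 = 3105 + 0 = 3105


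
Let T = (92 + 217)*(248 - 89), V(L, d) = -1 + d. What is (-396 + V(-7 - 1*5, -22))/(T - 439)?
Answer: -419/48692 ≈ -0.0086051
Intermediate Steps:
T = 49131 (T = 309*159 = 49131)
(-396 + V(-7 - 1*5, -22))/(T - 439) = (-396 + (-1 - 22))/(49131 - 439) = (-396 - 23)/48692 = -419*1/48692 = -419/48692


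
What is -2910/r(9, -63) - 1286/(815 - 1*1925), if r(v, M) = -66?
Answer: 276248/6105 ≈ 45.249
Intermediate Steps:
-2910/r(9, -63) - 1286/(815 - 1*1925) = -2910/(-66) - 1286/(815 - 1*1925) = -2910*(-1/66) - 1286/(815 - 1925) = 485/11 - 1286/(-1110) = 485/11 - 1286*(-1/1110) = 485/11 + 643/555 = 276248/6105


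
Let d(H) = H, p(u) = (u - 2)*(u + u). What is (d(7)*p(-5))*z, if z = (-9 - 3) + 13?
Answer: 490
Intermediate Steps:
z = 1 (z = -12 + 13 = 1)
p(u) = 2*u*(-2 + u) (p(u) = (-2 + u)*(2*u) = 2*u*(-2 + u))
(d(7)*p(-5))*z = (7*(2*(-5)*(-2 - 5)))*1 = (7*(2*(-5)*(-7)))*1 = (7*70)*1 = 490*1 = 490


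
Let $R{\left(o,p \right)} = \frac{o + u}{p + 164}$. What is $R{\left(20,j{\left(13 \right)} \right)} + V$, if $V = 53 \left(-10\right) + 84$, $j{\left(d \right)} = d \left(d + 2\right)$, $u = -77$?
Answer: $- \frac{160171}{359} \approx -446.16$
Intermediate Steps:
$j{\left(d \right)} = d \left(2 + d\right)$
$R{\left(o,p \right)} = \frac{-77 + o}{164 + p}$ ($R{\left(o,p \right)} = \frac{o - 77}{p + 164} = \frac{-77 + o}{164 + p}$)
$V = -446$ ($V = -530 + 84 = -446$)
$R{\left(20,j{\left(13 \right)} \right)} + V = \frac{-77 + 20}{164 + 13 \left(2 + 13\right)} - 446 = \frac{1}{164 + 13 \cdot 15} \left(-57\right) - 446 = \frac{1}{164 + 195} \left(-57\right) - 446 = \frac{1}{359} \left(-57\right) - 446 = - \frac{57}{359} - 446 = - \frac{160171}{359}$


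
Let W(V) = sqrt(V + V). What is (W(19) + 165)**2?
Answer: (165 + sqrt(38))**2 ≈ 29297.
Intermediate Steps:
W(V) = sqrt(2)*sqrt(V) (W(V) = sqrt(2*V) = sqrt(2)*sqrt(V))
(W(19) + 165)**2 = (sqrt(2)*sqrt(19) + 165)**2 = (sqrt(38) + 165)**2 = (165 + sqrt(38))**2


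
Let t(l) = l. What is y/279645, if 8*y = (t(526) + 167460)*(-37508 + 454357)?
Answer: 35012398057/1118580 ≈ 31301.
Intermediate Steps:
y = 35012398057/4 (y = ((526 + 167460)*(-37508 + 454357))/8 = (167986*416849)/8 = (⅛)*70024796114 = 35012398057/4 ≈ 8.7531e+9)
y/279645 = (35012398057/4)/279645 = (35012398057/4)*(1/279645) = 35012398057/1118580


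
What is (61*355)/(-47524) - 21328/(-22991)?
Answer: 515721767/1092624284 ≈ 0.47200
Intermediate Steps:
(61*355)/(-47524) - 21328/(-22991) = 21655*(-1/47524) - 21328*(-1/22991) = -21655/47524 + 21328/22991 = 515721767/1092624284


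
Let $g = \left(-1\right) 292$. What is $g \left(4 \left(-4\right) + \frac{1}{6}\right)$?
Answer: $\frac{13870}{3} \approx 4623.3$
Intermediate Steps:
$g = -292$
$g \left(4 \left(-4\right) + \frac{1}{6}\right) = - 292 \left(4 \left(-4\right) + \frac{1}{6}\right) = - 292 \left(-16 + \frac{1}{6}\right) = \left(-292\right) \left(- \frac{95}{6}\right) = \frac{13870}{3}$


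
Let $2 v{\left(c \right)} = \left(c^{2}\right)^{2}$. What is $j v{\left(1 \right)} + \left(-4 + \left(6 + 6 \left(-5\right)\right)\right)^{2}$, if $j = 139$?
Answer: $\frac{1707}{2} \approx 853.5$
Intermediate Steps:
$v{\left(c \right)} = \frac{c^{4}}{2}$ ($v{\left(c \right)} = \frac{\left(c^{2}\right)^{2}}{2} = \frac{c^{4}}{2}$)
$j v{\left(1 \right)} + \left(-4 + \left(6 + 6 \left(-5\right)\right)\right)^{2} = 139 \frac{1^{4}}{2} + \left(-4 + \left(6 + 6 \left(-5\right)\right)\right)^{2} = 139 \cdot \frac{1}{2} \cdot 1 + \left(-4 + \left(6 - 30\right)\right)^{2} = 139 \cdot \frac{1}{2} + \left(-4 - 24\right)^{2} = \frac{139}{2} + \left(-28\right)^{2} = \frac{139}{2} + 784 = \frac{1707}{2}$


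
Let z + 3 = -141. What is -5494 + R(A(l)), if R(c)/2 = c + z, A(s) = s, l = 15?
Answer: -5752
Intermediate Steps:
z = -144 (z = -3 - 141 = -144)
R(c) = -288 + 2*c (R(c) = 2*(c - 144) = 2*(-144 + c) = -288 + 2*c)
-5494 + R(A(l)) = -5494 + (-288 + 2*15) = -5494 + (-288 + 30) = -5494 - 258 = -5752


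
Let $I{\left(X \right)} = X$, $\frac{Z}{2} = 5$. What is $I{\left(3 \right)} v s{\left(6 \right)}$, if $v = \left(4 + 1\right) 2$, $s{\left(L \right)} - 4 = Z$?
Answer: $420$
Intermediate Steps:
$Z = 10$ ($Z = 2 \cdot 5 = 10$)
$s{\left(L \right)} = 14$ ($s{\left(L \right)} = 4 + 10 = 14$)
$v = 10$ ($v = 5 \cdot 2 = 10$)
$I{\left(3 \right)} v s{\left(6 \right)} = 3 \cdot 10 \cdot 14 = 30 \cdot 14 = 420$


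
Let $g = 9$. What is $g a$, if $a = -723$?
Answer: $-6507$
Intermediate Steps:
$g a = 9 \left(-723\right) = -6507$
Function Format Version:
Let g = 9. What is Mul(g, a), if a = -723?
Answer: -6507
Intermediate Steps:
Mul(g, a) = Mul(9, -723) = -6507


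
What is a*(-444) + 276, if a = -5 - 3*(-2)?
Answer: -168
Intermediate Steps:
a = 1 (a = -5 + 6 = 1)
a*(-444) + 276 = 1*(-444) + 276 = -444 + 276 = -168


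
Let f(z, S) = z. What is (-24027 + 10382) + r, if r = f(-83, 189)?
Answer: -13728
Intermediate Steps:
r = -83
(-24027 + 10382) + r = (-24027 + 10382) - 83 = -13645 - 83 = -13728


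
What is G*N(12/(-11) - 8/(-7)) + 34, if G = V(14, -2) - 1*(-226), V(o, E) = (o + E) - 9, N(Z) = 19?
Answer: 4385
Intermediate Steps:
V(o, E) = -9 + E + o (V(o, E) = (E + o) - 9 = -9 + E + o)
G = 229 (G = (-9 - 2 + 14) - 1*(-226) = 3 + 226 = 229)
G*N(12/(-11) - 8/(-7)) + 34 = 229*19 + 34 = 4351 + 34 = 4385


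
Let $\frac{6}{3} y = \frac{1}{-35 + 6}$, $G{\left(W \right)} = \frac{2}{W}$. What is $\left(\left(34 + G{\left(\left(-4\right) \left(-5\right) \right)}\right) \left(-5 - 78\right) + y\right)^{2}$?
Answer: $\frac{168424876816}{21025} \approx 8.0107 \cdot 10^{6}$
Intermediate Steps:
$y = - \frac{1}{58}$ ($y = \frac{1}{2 \left(-35 + 6\right)} = \frac{1}{2 \left(-29\right)} = \frac{1}{2} \left(- \frac{1}{29}\right) = - \frac{1}{58} \approx -0.017241$)
$\left(\left(34 + G{\left(\left(-4\right) \left(-5\right) \right)}\right) \left(-5 - 78\right) + y\right)^{2} = \left(\left(34 + \frac{2}{\left(-4\right) \left(-5\right)}\right) \left(-5 - 78\right) - \frac{1}{58}\right)^{2} = \left(\left(34 + \frac{2}{20}\right) \left(-83\right) - \frac{1}{58}\right)^{2} = \left(\left(34 + 2 \cdot \frac{1}{20}\right) \left(-83\right) - \frac{1}{58}\right)^{2} = \left(\left(34 + \frac{1}{10}\right) \left(-83\right) - \frac{1}{58}\right)^{2} = \left(\frac{341}{10} \left(-83\right) - \frac{1}{58}\right)^{2} = \left(- \frac{28303}{10} - \frac{1}{58}\right)^{2} = \left(- \frac{410396}{145}\right)^{2} = \frac{168424876816}{21025}$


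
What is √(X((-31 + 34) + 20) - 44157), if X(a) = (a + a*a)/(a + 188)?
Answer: 15*I*√8736877/211 ≈ 210.13*I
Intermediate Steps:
X(a) = (a + a²)/(188 + a)
√(X((-31 + 34) + 20) - 44157) = √(((-31 + 34) + 20)*(1 + ((-31 + 34) + 20))/(188 + ((-31 + 34) + 20)) - 44157) = √((3 + 20)*(1 + (3 + 20))/(188 + (3 + 20)) - 44157) = √(23*(1 + 23)/(188 + 23) - 44157) = √(23*24/211 - 44157) = √(23*(1/211)*24 - 44157) = √(552/211 - 44157) = √(-9316575/211) = 15*I*√8736877/211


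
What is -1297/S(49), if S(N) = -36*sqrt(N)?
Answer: 1297/252 ≈ 5.1468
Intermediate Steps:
-1297/S(49) = -1297/((-36*sqrt(49))) = -1297/((-36*7)) = -1297/(-252) = -1297*(-1/252) = 1297/252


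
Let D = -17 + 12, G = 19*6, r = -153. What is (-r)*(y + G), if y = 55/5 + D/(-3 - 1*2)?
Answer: 19278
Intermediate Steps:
G = 114
D = -5
y = 12 (y = 55/5 - 5/(-3 - 1*2) = 55*(⅕) - 5/(-3 - 2) = 11 - 5/(-5) = 11 - 5*(-⅕) = 11 + 1 = 12)
(-r)*(y + G) = (-1*(-153))*(12 + 114) = 153*126 = 19278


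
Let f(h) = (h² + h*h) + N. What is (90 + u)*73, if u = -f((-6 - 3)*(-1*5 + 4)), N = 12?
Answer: -6132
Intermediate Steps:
f(h) = 12 + 2*h² (f(h) = (h² + h*h) + 12 = (h² + h²) + 12 = 2*h² + 12 = 12 + 2*h²)
u = -174 (u = -(12 + 2*((-6 - 3)*(-1*5 + 4))²) = -(12 + 2*(-9*(-5 + 4))²) = -(12 + 2*(-9*(-1))²) = -(12 + 2*9²) = -(12 + 2*81) = -(12 + 162) = -1*174 = -174)
(90 + u)*73 = (90 - 174)*73 = -84*73 = -6132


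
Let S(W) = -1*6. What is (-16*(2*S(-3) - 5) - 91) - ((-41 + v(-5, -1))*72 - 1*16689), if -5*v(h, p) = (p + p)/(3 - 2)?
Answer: 98966/5 ≈ 19793.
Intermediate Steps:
v(h, p) = -2*p/5 (v(h, p) = -(p + p)/(5*(3 - 2)) = -2*p/(5*1) = -2*p/5)
S(W) = -6
(-16*(2*S(-3) - 5) - 91) - ((-41 + v(-5, -1))*72 - 1*16689) = (-16*(2*(-6) - 5) - 91) - ((-41 - 2/5*(-1))*72 - 1*16689) = (-16*(-12 - 5) - 91) - ((-41 + 2/5)*72 - 16689) = (-16*(-17) - 91) - (-203/5*72 - 16689) = (272 - 91) - (-14616/5 - 16689) = 181 - 1*(-98061/5) = 181 + 98061/5 = 98966/5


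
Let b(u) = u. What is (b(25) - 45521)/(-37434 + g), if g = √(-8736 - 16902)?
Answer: 283849544/233554999 + 22748*I*√25638/700664997 ≈ 1.2153 + 0.0051985*I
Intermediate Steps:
g = I*√25638 (g = √(-25638) = I*√25638 ≈ 160.12*I)
(b(25) - 45521)/(-37434 + g) = (25 - 45521)/(-37434 + I*√25638) = -45496/(-37434 + I*√25638)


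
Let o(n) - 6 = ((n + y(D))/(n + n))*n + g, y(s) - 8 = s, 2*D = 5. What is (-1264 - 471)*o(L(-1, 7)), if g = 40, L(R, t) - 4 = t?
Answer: -393845/4 ≈ -98461.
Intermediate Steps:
D = 5/2 (D = (½)*5 = 5/2 ≈ 2.5000)
L(R, t) = 4 + t
y(s) = 8 + s
o(n) = 205/4 + n/2 (o(n) = 6 + (((n + (8 + 5/2))/(n + n))*n + 40) = 6 + (((n + 21/2)/((2*n)))*n + 40) = 6 + (((21/2 + n)*(1/(2*n)))*n + 40) = 6 + (((21/2 + n)/(2*n))*n + 40) = 6 + ((21/4 + n/2) + 40) = 6 + (181/4 + n/2) = 205/4 + n/2)
(-1264 - 471)*o(L(-1, 7)) = (-1264 - 471)*(205/4 + (4 + 7)/2) = -1735*(205/4 + (½)*11) = -1735*(205/4 + 11/2) = -1735*227/4 = -393845/4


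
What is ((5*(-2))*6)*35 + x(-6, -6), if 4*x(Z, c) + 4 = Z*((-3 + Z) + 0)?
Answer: -4175/2 ≈ -2087.5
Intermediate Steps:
x(Z, c) = -1 + Z*(-3 + Z)/4 (x(Z, c) = -1 + (Z*((-3 + Z) + 0))/4 = -1 + (Z*(-3 + Z))/4 = -1 + Z*(-3 + Z)/4)
((5*(-2))*6)*35 + x(-6, -6) = ((5*(-2))*6)*35 + (-1 - ¾*(-6) + (¼)*(-6)²) = -10*6*35 + (-1 + 9/2 + (¼)*36) = -60*35 + (-1 + 9/2 + 9) = -2100 + 25/2 = -4175/2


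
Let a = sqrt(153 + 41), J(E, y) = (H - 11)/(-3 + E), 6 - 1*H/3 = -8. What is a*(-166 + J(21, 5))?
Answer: -2957*sqrt(194)/18 ≈ -2288.1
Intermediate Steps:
H = 42 (H = 18 - 3*(-8) = 18 + 24 = 42)
J(E, y) = 31/(-3 + E) (J(E, y) = (42 - 11)/(-3 + E) = 31/(-3 + E))
a = sqrt(194) ≈ 13.928
a*(-166 + J(21, 5)) = sqrt(194)*(-166 + 31/(-3 + 21)) = sqrt(194)*(-166 + 31/18) = sqrt(194)*(-2957/18) = -2957*sqrt(194)/18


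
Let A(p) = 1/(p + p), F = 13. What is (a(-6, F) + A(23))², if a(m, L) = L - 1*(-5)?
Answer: 687241/2116 ≈ 324.78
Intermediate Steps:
a(m, L) = 5 + L (a(m, L) = L + 5 = 5 + L)
A(p) = 1/(2*p)
(a(-6, F) + A(23))² = ((5 + 13) + (½)/23)² = (18 + (½)*(1/23))² = (18 + 1/46)² = (829/46)² = 687241/2116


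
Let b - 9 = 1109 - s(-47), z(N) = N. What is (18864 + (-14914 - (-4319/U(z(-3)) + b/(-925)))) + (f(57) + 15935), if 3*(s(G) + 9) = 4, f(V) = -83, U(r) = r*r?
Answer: 168856856/8325 ≈ 20283.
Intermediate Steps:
U(r) = r²
s(G) = -23/3 (s(G) = -9 + (⅓)*4 = -9 + 4/3 = -23/3)
b = 3377/3 (b = 9 + (1109 - 1*(-23/3)) = 9 + (1109 + 23/3) = 9 + 3350/3 = 3377/3 ≈ 1125.7)
(18864 + (-14914 - (-4319/U(z(-3)) + b/(-925)))) + (f(57) + 15935) = (18864 + (-14914 - (-4319/((-3)²) + (3377/3)/(-925)))) + (-83 + 15935) = (18864 + (-14914 - (-4319/9 + (3377/3)*(-1/925)))) + 15852 = (18864 + (-14914 - (-4319*⅑ - 3377/2775))) + 15852 = (18864 + (-14914 - (-4319/9 - 3377/2775))) + 15852 = (18864 + (-14914 - 1*(-4005206/8325))) + 15852 = (18864 + (-14914 + 4005206/8325)) + 15852 = (18864 - 120153844/8325) + 15852 = 36888956/8325 + 15852 = 168856856/8325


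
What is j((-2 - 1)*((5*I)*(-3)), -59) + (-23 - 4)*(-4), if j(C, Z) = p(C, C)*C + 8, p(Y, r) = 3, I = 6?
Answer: 926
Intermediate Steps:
j(C, Z) = 8 + 3*C (j(C, Z) = 3*C + 8 = 8 + 3*C)
j((-2 - 1)*((5*I)*(-3)), -59) + (-23 - 4)*(-4) = (8 + 3*((-2 - 1)*((5*6)*(-3)))) + (-23 - 4)*(-4) = (8 + 3*(-90*(-3))) - 27*(-4) = (8 + 3*(-3*(-90))) + 108 = (8 + 3*270) + 108 = (8 + 810) + 108 = 818 + 108 = 926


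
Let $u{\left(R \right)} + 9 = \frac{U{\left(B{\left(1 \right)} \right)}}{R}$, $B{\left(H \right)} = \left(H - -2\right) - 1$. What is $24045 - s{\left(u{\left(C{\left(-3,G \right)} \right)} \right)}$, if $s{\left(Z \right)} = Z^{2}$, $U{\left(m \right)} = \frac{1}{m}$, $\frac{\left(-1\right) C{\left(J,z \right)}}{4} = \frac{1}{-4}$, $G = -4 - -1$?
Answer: $\frac{95891}{4} \approx 23973.0$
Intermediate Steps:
$G = -3$ ($G = -4 + 1 = -3$)
$B{\left(H \right)} = 1 + H$ ($B{\left(H \right)} = \left(H + 2\right) - 1 = \left(2 + H\right) - 1 = 1 + H$)
$C{\left(J,z \right)} = 1$ ($C{\left(J,z \right)} = - \frac{4}{-4} = \left(-4\right) \left(- \frac{1}{4}\right) = 1$)
$u{\left(R \right)} = -9 + \frac{1}{2 R}$ ($u{\left(R \right)} = -9 + \frac{1}{\left(1 + 1\right) R} = -9 + \frac{1}{2 R}$)
$24045 - s{\left(u{\left(C{\left(-3,G \right)} \right)} \right)} = 24045 - \left(-9 + \frac{1}{2 \cdot 1}\right)^{2} = 24045 - \left(-9 + \frac{1}{2} \cdot 1\right)^{2} = 24045 - \left(-9 + \frac{1}{2}\right)^{2} = 24045 - \left(- \frac{17}{2}\right)^{2} = 24045 - \frac{289}{4} = \frac{95891}{4}$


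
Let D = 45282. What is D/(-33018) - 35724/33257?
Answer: -447579751/183013271 ≈ -2.4456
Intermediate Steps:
D/(-33018) - 35724/33257 = 45282/(-33018) - 35724/33257 = 45282*(-1/33018) - 35724*1/33257 = -7547/5503 - 35724/33257 = -447579751/183013271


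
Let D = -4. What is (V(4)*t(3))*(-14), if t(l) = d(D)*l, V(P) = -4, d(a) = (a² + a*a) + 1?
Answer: 5544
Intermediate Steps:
d(a) = 1 + 2*a² (d(a) = (a² + a²) + 1 = 2*a² + 1 = 1 + 2*a²)
t(l) = 33*l (t(l) = (1 + 2*(-4)²)*l = (1 + 2*16)*l = (1 + 32)*l = 33*l)
(V(4)*t(3))*(-14) = -132*3*(-14) = -4*99*(-14) = -396*(-14) = 5544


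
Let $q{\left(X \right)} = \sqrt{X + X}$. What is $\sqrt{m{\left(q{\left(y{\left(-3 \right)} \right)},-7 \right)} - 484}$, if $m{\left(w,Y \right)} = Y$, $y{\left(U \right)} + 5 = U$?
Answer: $i \sqrt{491} \approx 22.159 i$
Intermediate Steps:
$y{\left(U \right)} = -5 + U$
$q{\left(X \right)} = \sqrt{2} \sqrt{X}$ ($q{\left(X \right)} = \sqrt{2 X} = \sqrt{2} \sqrt{X}$)
$\sqrt{m{\left(q{\left(y{\left(-3 \right)} \right)},-7 \right)} - 484} = \sqrt{-7 - 484} = \sqrt{-491} = i \sqrt{491}$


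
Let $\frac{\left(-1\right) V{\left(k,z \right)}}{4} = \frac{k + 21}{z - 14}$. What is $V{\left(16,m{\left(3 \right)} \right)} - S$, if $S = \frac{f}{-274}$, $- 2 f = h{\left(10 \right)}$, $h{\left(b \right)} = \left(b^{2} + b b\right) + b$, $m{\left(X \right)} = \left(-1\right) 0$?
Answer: $\frac{19541}{1918} \approx 10.188$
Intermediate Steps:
$m{\left(X \right)} = 0$
$h{\left(b \right)} = b + 2 b^{2}$ ($h{\left(b \right)} = \left(b^{2} + b^{2}\right) + b = 2 b^{2} + b = b + 2 b^{2}$)
$f = -105$ ($f = - \frac{10 \left(1 + 2 \cdot 10\right)}{2} = - \frac{10 \left(1 + 20\right)}{2} = - \frac{10 \cdot 21}{2} = \left(- \frac{1}{2}\right) 210 = -105$)
$V{\left(k,z \right)} = - \frac{4 \left(21 + k\right)}{-14 + z}$ ($V{\left(k,z \right)} = - 4 \frac{k + 21}{z - 14} = - 4 \frac{21 + k}{-14 + z} = - \frac{4 \left(21 + k\right)}{-14 + z}$)
$S = \frac{105}{274}$ ($S = - \frac{105}{-274} = \left(-105\right) \left(- \frac{1}{274}\right) = \frac{105}{274} \approx 0.38321$)
$V{\left(16,m{\left(3 \right)} \right)} - S = \frac{4 \left(-21 - 16\right)}{-14 + 0} - \frac{105}{274} = \frac{4 \left(-21 - 16\right)}{-14} - \frac{105}{274} = 4 \left(- \frac{1}{14}\right) \left(-37\right) - \frac{105}{274} = \frac{74}{7} - \frac{105}{274} = \frac{19541}{1918}$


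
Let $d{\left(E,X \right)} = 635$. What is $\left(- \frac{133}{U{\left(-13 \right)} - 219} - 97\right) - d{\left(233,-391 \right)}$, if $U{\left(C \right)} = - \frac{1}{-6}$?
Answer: $- \frac{960318}{1313} \approx -731.39$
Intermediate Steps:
$U{\left(C \right)} = \frac{1}{6}$ ($U{\left(C \right)} = \left(-1\right) \left(- \frac{1}{6}\right) = \frac{1}{6}$)
$\left(- \frac{133}{U{\left(-13 \right)} - 219} - 97\right) - d{\left(233,-391 \right)} = \left(- \frac{133}{\frac{1}{6} - 219} - 97\right) - 635 = \left(- \frac{133}{- \frac{1313}{6}} - 97\right) - 635 = \left(\left(-133\right) \left(- \frac{6}{1313}\right) - 97\right) - 635 = \left(\frac{798}{1313} - 97\right) - 635 = - \frac{126563}{1313} - 635 = - \frac{960318}{1313}$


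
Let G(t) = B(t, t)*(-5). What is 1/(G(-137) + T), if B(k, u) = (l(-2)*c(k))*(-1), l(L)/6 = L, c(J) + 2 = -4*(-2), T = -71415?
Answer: -1/71775 ≈ -1.3932e-5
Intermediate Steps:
c(J) = 6 (c(J) = -2 - 4*(-2) = -2 + 8 = 6)
l(L) = 6*L
B(k, u) = 72 (B(k, u) = ((6*(-2))*6)*(-1) = -12*6*(-1) = -72*(-1) = 72)
G(t) = -360 (G(t) = 72*(-5) = -360)
1/(G(-137) + T) = 1/(-360 - 71415) = 1/(-71775) = -1/71775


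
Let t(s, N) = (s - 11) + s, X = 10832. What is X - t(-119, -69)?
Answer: 11081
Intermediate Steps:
t(s, N) = -11 + 2*s (t(s, N) = (-11 + s) + s = -11 + 2*s)
X - t(-119, -69) = 10832 - (-11 + 2*(-119)) = 10832 - (-11 - 238) = 10832 - 1*(-249) = 10832 + 249 = 11081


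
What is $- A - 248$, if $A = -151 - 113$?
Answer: $16$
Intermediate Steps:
$A = -264$ ($A = -151 - 113 = -264$)
$- A - 248 = \left(-1\right) \left(-264\right) - 248 = 264 - 248 = 16$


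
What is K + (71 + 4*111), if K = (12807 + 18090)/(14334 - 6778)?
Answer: 3922237/7556 ≈ 519.09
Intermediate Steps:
K = 30897/7556 ≈ 4.0891
K + (71 + 4*111) = 30897/7556 + (71 + 4*111) = 30897/7556 + (71 + 444) = 30897/7556 + 515 = 3922237/7556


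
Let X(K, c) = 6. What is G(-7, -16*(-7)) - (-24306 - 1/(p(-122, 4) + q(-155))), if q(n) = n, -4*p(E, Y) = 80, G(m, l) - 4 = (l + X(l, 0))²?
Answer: 6690949/175 ≈ 38234.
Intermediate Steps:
G(m, l) = 4 + (6 + l)² (G(m, l) = 4 + (l + 6)² = 4 + (6 + l)²)
p(E, Y) = -20 (p(E, Y) = -¼*80 = -20)
G(-7, -16*(-7)) - (-24306 - 1/(p(-122, 4) + q(-155))) = (4 + (6 - 16*(-7))²) - (-24306 - 1/(-20 - 155)) = (4 + (6 + 112)²) - (-24306 - 1/(-175)) = (4 + 118²) - (-24306 - 1*(-1/175)) = (4 + 13924) - (-24306 + 1/175) = 13928 - 1*(-4253549/175) = 13928 + 4253549/175 = 6690949/175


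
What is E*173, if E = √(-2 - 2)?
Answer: 346*I ≈ 346.0*I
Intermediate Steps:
E = 2*I (E = √(-4) = 2*I ≈ 2.0*I)
E*173 = (2*I)*173 = 346*I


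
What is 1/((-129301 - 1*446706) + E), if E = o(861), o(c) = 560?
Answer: -1/575447 ≈ -1.7378e-6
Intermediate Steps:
E = 560
1/((-129301 - 1*446706) + E) = 1/((-129301 - 1*446706) + 560) = 1/((-129301 - 446706) + 560) = 1/(-576007 + 560) = 1/(-575447) = -1/575447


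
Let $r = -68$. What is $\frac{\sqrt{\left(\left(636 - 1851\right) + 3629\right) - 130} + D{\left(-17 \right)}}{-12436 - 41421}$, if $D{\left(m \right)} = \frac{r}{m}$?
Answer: $- \frac{4}{53857} - \frac{2 \sqrt{571}}{53857} \approx -0.00096164$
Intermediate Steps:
$D{\left(m \right)} = - \frac{68}{m}$
$\frac{\sqrt{\left(\left(636 - 1851\right) + 3629\right) - 130} + D{\left(-17 \right)}}{-12436 - 41421} = \frac{\sqrt{\left(\left(636 - 1851\right) + 3629\right) - 130} - \frac{68}{-17}}{-12436 - 41421} = \frac{\sqrt{\left(-1215 + 3629\right) - 130} - -4}{-53857} = \left(\sqrt{2414 - 130} + 4\right) \left(- \frac{1}{53857}\right) = \left(\sqrt{2284} + 4\right) \left(- \frac{1}{53857}\right) = \left(2 \sqrt{571} + 4\right) \left(- \frac{1}{53857}\right) = \left(4 + 2 \sqrt{571}\right) \left(- \frac{1}{53857}\right) = - \frac{4}{53857} - \frac{2 \sqrt{571}}{53857}$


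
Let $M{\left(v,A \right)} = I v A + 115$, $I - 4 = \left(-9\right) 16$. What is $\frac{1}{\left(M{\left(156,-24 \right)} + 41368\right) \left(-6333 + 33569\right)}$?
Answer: $\frac{1}{15405852748} \approx 6.491 \cdot 10^{-11}$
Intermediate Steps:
$I = -140$ ($I = 4 - 144 = -140$)
$M{\left(v,A \right)} = 115 - 140 A v$ ($M{\left(v,A \right)} = - 140 v A + 115 = - 140 A v + 115 = 115 - 140 A v$)
$\frac{1}{\left(M{\left(156,-24 \right)} + 41368\right) \left(-6333 + 33569\right)} = \frac{1}{\left(\left(115 - \left(-3360\right) 156\right) + 41368\right) \left(-6333 + 33569\right)} = \frac{1}{\left(\left(115 + 524160\right) + 41368\right) 27236} = \frac{1}{\left(524275 + 41368\right) 27236} = \frac{1}{565643 \cdot 27236} = \frac{1}{15405852748}$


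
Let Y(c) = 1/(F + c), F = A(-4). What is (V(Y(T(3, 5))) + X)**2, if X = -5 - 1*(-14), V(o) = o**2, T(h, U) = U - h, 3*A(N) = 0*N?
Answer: 1369/16 ≈ 85.563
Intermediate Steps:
A(N) = 0 (A(N) = (0*N)/3 = (1/3)*0 = 0)
F = 0
Y(c) = 1/c (Y(c) = 1/(0 + c) = 1/c)
X = 9 (X = -5 + 14 = 9)
(V(Y(T(3, 5))) + X)**2 = ((1/(5 - 1*3))**2 + 9)**2 = ((1/(5 - 3))**2 + 9)**2 = ((1/2)**2 + 9)**2 = (1/4 + 9)**2 = (37/4)**2 = 1369/16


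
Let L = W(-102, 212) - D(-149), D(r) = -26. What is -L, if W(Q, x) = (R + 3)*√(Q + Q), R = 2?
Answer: -26 - 10*I*√51 ≈ -26.0 - 71.414*I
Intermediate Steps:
W(Q, x) = 5*√2*√Q (W(Q, x) = (2 + 3)*√(Q + Q) = 5*√(2*Q) = 5*(√2*√Q) = 5*√2*√Q)
L = 26 + 10*I*√51 (L = 5*√2*√(-102) - 1*(-26) = 5*√2*(I*√102) + 26 = 10*I*√51 + 26 = 26 + 10*I*√51 ≈ 26.0 + 71.414*I)
-L = -(26 + 10*I*√51) = -26 - 10*I*√51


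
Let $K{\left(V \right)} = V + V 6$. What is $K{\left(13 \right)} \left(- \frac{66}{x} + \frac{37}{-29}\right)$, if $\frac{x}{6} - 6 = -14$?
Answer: $\frac{2093}{232} \approx 9.0215$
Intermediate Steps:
$x = -48$ ($x = 36 + 6 \left(-14\right) = 36 - 84 = -48$)
$K{\left(V \right)} = 7 V$ ($K{\left(V \right)} = V + 6 V = 7 V$)
$K{\left(13 \right)} \left(- \frac{66}{x} + \frac{37}{-29}\right) = 7 \cdot 13 \left(- \frac{66}{-48} + \frac{37}{-29}\right) = 91 \left(\left(-66\right) \left(- \frac{1}{48}\right) + 37 \left(- \frac{1}{29}\right)\right) = 91 \left(\frac{11}{8} - \frac{37}{29}\right) = 91 \cdot \frac{23}{232} = \frac{2093}{232}$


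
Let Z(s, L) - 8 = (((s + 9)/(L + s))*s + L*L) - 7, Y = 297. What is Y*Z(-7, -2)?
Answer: 1947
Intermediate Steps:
Z(s, L) = 1 + L**2 + s*(9 + s)/(L + s) (Z(s, L) = 8 + ((((s + 9)/(L + s))*s + L*L) - 7) = 8 + ((((9 + s)/(L + s))*s + L**2) - 7) = 8 + ((s*(9 + s)/(L + s) + L**2) - 7) = 8 + ((L**2 + s*(9 + s)/(L + s)) - 7) = 8 + (-7 + L**2 + s*(9 + s)/(L + s)) = 1 + L**2 + s*(9 + s)/(L + s))
Y*Z(-7, -2) = 297*((-2 + (-2)**3 + (-7)**2 + 10*(-7) - 7*(-2)**2)/(-2 - 7)) = 297*((-2 - 8 + 49 - 70 - 7*4)/(-9)) = 297*(-(-2 - 8 + 49 - 70 - 28)/9) = 297*(-1/9*(-59)) = 297*(59/9) = 1947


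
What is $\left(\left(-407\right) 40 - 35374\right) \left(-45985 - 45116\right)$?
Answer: $4705731054$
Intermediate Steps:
$\left(\left(-407\right) 40 - 35374\right) \left(-45985 - 45116\right) = \left(-16280 - 35374\right) \left(-91101\right) = \left(-51654\right) \left(-91101\right) = 4705731054$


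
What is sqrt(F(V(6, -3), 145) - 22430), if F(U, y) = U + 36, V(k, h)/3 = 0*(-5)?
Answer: I*sqrt(22394) ≈ 149.65*I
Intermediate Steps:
V(k, h) = 0 (V(k, h) = 3*(0*(-5)) = 3*0 = 0)
F(U, y) = 36 + U
sqrt(F(V(6, -3), 145) - 22430) = sqrt((36 + 0) - 22430) = sqrt(36 - 22430) = sqrt(-22394) = I*sqrt(22394)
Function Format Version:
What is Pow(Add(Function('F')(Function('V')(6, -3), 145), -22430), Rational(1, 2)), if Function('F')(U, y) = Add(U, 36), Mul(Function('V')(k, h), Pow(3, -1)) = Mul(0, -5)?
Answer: Mul(I, Pow(22394, Rational(1, 2))) ≈ Mul(149.65, I)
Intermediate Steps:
Function('V')(k, h) = 0 (Function('V')(k, h) = Mul(3, Mul(0, -5)) = Mul(3, 0) = 0)
Function('F')(U, y) = Add(36, U)
Pow(Add(Function('F')(Function('V')(6, -3), 145), -22430), Rational(1, 2)) = Pow(Add(Add(36, 0), -22430), Rational(1, 2)) = Pow(Add(36, -22430), Rational(1, 2)) = Pow(-22394, Rational(1, 2)) = Mul(I, Pow(22394, Rational(1, 2)))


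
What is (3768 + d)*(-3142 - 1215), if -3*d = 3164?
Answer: -35465980/3 ≈ -1.1822e+7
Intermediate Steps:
d = -3164/3 (d = -⅓*3164 = -3164/3 ≈ -1054.7)
(3768 + d)*(-3142 - 1215) = (3768 - 3164/3)*(-3142 - 1215) = (8140/3)*(-4357) = -35465980/3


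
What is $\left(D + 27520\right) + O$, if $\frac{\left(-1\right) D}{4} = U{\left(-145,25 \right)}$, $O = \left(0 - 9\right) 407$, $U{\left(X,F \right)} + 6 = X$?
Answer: $24461$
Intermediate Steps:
$U{\left(X,F \right)} = -6 + X$
$O = -3663$ ($O = \left(-9\right) 407 = -3663$)
$D = 604$ ($D = - 4 \left(-6 - 145\right) = \left(-4\right) \left(-151\right) = 604$)
$\left(D + 27520\right) + O = \left(604 + 27520\right) - 3663 = 28124 - 3663 = 24461$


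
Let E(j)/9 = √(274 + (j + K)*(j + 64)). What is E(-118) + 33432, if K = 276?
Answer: 33432 + 9*I*√8258 ≈ 33432.0 + 817.86*I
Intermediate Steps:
E(j) = 9*√(274 + (64 + j)*(276 + j)) (E(j) = 9*√(274 + (j + 276)*(j + 64)) = 9*√(274 + (276 + j)*(64 + j)) = 9*√(274 + (64 + j)*(276 + j)))
E(-118) + 33432 = 9*√(17938 + (-118)² + 340*(-118)) + 33432 = 9*√(17938 + 13924 - 40120) + 33432 = 9*√(-8258) + 33432 = 9*(I*√8258) + 33432 = 9*I*√8258 + 33432 = 33432 + 9*I*√8258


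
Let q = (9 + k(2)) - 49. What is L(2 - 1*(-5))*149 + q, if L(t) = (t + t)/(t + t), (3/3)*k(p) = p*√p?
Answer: 109 + 2*√2 ≈ 111.83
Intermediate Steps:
k(p) = p^(3/2) (k(p) = p*√p = p^(3/2))
q = -40 + 2*√2 (q = (9 + 2^(3/2)) - 49 = (9 + 2*√2) - 49 = -40 + 2*√2 ≈ -37.172)
L(t) = 1 (L(t) = (2*t)/((2*t)) = (2*t)*(1/(2*t)) = 1)
L(2 - 1*(-5))*149 + q = 1*149 + (-40 + 2*√2) = 149 + (-40 + 2*√2) = 109 + 2*√2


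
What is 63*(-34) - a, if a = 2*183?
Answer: -2508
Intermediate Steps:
a = 366
63*(-34) - a = 63*(-34) - 1*366 = -2142 - 366 = -2508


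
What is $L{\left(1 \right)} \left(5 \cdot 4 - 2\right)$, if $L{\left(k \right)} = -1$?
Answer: $-18$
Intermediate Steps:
$L{\left(1 \right)} \left(5 \cdot 4 - 2\right) = - (5 \cdot 4 - 2) = - (20 - 2) = \left(-1\right) 18 = -18$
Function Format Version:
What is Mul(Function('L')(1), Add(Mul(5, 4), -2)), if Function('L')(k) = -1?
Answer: -18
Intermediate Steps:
Mul(Function('L')(1), Add(Mul(5, 4), -2)) = Mul(-1, Add(Mul(5, 4), -2)) = Mul(-1, Add(20, -2)) = Mul(-1, 18) = -18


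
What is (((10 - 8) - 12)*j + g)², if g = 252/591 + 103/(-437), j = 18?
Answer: 239618109037609/7411315921 ≈ 32331.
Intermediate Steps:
g = 16417/86089 (g = 252*(1/591) + 103*(-1/437) = 84/197 - 103/437 = 16417/86089 ≈ 0.19070)
(((10 - 8) - 12)*j + g)² = (((10 - 8) - 12)*18 + 16417/86089)² = ((2 - 12)*18 + 16417/86089)² = (-10*18 + 16417/86089)² = (-180 + 16417/86089)² = (-15479603/86089)² = 239618109037609/7411315921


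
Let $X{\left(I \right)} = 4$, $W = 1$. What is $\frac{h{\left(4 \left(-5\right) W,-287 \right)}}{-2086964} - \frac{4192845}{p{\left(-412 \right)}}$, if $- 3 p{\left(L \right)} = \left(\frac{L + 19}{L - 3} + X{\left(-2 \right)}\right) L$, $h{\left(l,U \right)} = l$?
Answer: $- \frac{2723536028986345}{441307320476} \approx -6171.5$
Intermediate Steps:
$p{\left(L \right)} = - \frac{L \left(4 + \frac{19 + L}{-3 + L}\right)}{3}$ ($p{\left(L \right)} = - \frac{\left(\frac{L + 19}{L - 3} + 4\right) L}{3} = - \frac{\left(\frac{19 + L}{-3 + L} + 4\right) L}{3} = - \frac{\left(4 + \frac{19 + L}{-3 + L}\right) L}{3} = - \frac{L \left(4 + \frac{19 + L}{-3 + L}\right)}{3}$)
$\frac{h{\left(4 \left(-5\right) W,-287 \right)}}{-2086964} - \frac{4192845}{p{\left(-412 \right)}} = \frac{4 \left(-5\right) 1}{-2086964} - \frac{4192845}{\left(-1\right) \left(-412\right) \frac{1}{-9 + 3 \left(-412\right)} \left(7 + 5 \left(-412\right)\right)} = \left(-20\right) 1 \left(- \frac{1}{2086964}\right) - \frac{4192845}{\left(-1\right) \left(-412\right) \frac{1}{-9 - 1236} \left(7 - 2060\right)} = \left(-20\right) \left(- \frac{1}{2086964}\right) - \frac{4192845}{\left(-1\right) \left(-412\right) \frac{1}{-1245} \left(-2053\right)} = \frac{5}{521741} - \frac{4192845}{\left(-1\right) \left(-412\right) \left(- \frac{1}{1245}\right) \left(-2053\right)} = \frac{5}{521741} - \frac{4192845}{\frac{845836}{1245}} = \frac{5}{521741} - \frac{5220092025}{845836} = - \frac{2723536028986345}{441307320476}$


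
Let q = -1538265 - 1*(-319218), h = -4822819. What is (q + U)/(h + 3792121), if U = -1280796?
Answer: 833281/343566 ≈ 2.4254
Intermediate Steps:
q = -1219047 (q = -1538265 + 319218 = -1219047)
(q + U)/(h + 3792121) = (-1219047 - 1280796)/(-4822819 + 3792121) = -2499843/(-1030698) = -2499843*(-1/1030698) = 833281/343566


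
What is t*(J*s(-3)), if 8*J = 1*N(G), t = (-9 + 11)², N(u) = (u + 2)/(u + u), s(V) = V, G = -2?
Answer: 0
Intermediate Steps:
N(u) = (2 + u)/(2*u) (N(u) = (2 + u)/((2*u)) = (2 + u)*(1/(2*u)) = (2 + u)/(2*u))
t = 4 (t = 2² = 4)
J = 0 (J = (1*((½)*(2 - 2)/(-2)))/8 = (1*((½)*(-½)*0))/8 = (1*0)/8 = (⅛)*0 = 0)
t*(J*s(-3)) = 4*(0*(-3)) = 4*0 = 0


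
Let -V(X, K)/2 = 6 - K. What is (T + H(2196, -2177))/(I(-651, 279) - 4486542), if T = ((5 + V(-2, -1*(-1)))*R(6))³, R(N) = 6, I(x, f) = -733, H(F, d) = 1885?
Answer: 5023/897455 ≈ 0.0055969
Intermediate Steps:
V(X, K) = -12 + 2*K (V(X, K) = -2*(6 - K) = -12 + 2*K)
T = -27000 (T = ((5 + (-12 + 2*(-1*(-1))))*6)³ = ((5 + (-12 + 2*1))*6)³ = ((5 + (-12 + 2))*6)³ = ((5 - 10)*6)³ = (-5*6)³ = (-30)³ = -27000)
(T + H(2196, -2177))/(I(-651, 279) - 4486542) = (-27000 + 1885)/(-733 - 4486542) = -25115/(-4487275) = -25115*(-1/4487275) = 5023/897455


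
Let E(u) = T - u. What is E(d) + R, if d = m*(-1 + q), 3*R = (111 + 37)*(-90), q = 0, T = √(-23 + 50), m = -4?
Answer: -4444 + 3*√3 ≈ -4438.8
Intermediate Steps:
T = 3*√3 (T = √27 = 3*√3 ≈ 5.1962)
R = -4440 (R = ((111 + 37)*(-90))/3 = (148*(-90))/3 = (⅓)*(-13320) = -4440)
d = 4 (d = -4*(-1 + 0) = -4*(-1) = 4)
E(u) = -u + 3*√3 (E(u) = 3*√3 - u = -u + 3*√3)
E(d) + R = (-1*4 + 3*√3) - 4440 = (-4 + 3*√3) - 4440 = -4444 + 3*√3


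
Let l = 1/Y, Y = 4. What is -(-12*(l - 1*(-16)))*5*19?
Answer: 18525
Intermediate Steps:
l = ¼ (l = 1/4 = ¼ ≈ 0.25000)
-(-12*(l - 1*(-16)))*5*19 = -(-12*(¼ - 1*(-16)))*5*19 = -(-12*(¼ + 16))*95 = -(-12*65/4)*95 = -(-195)*95 = -1*(-18525) = 18525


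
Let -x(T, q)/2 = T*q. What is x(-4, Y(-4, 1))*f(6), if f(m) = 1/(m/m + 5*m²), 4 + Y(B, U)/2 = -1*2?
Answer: -96/181 ≈ -0.53039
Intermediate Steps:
Y(B, U) = -12 (Y(B, U) = -8 + 2*(-1*2) = -8 + 2*(-2) = -8 - 4 = -12)
x(T, q) = -2*T*q
f(m) = 1/(1 + 5*m²)
x(-4, Y(-4, 1))*f(6) = (-2*(-4)*(-12))/(1 + 5*6²) = -96/(1 + 5*36) = -96/(1 + 180) = -96/181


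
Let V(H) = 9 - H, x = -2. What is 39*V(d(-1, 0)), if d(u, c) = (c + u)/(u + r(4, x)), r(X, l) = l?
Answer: 338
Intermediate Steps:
d(u, c) = (c + u)/(-2 + u) (d(u, c) = (c + u)/(u - 2) = (c + u)/(-2 + u))
39*V(d(-1, 0)) = 39*(9 - (0 - 1)/(-2 - 1)) = 39*(9 - (-1)/(-3)) = 39*(9 - (-1)*(-1)/3) = 39*(9 - 1*1/3) = 39*(9 - 1/3) = 39*(26/3) = 338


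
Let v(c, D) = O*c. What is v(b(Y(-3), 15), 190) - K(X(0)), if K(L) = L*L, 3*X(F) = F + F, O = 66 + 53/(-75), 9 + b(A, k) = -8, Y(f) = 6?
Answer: -83249/75 ≈ -1110.0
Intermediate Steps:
b(A, k) = -17 (b(A, k) = -9 - 8 = -17)
O = 4897/75 (O = 66 + 53*(-1/75) = 66 - 53/75 = 4897/75 ≈ 65.293)
X(F) = 2*F/3 (X(F) = (F + F)/3 = (2*F)/3 = 2*F/3)
K(L) = L**2
v(c, D) = 4897*c/75
v(b(Y(-3), 15), 190) - K(X(0)) = (4897/75)*(-17) - ((2/3)*0)**2 = -83249/75 - 1*0**2 = -83249/75 - 1*0 = -83249/75 + 0 = -83249/75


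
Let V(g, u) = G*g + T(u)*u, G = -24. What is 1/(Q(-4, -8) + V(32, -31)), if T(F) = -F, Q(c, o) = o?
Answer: -1/1737 ≈ -0.00057571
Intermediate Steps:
V(g, u) = -u**2 - 24*g (V(g, u) = -24*g + (-u)*u = -24*g - u**2 = -u**2 - 24*g)
1/(Q(-4, -8) + V(32, -31)) = 1/(-8 + (-1*(-31)**2 - 24*32)) = 1/(-8 + (-1*961 - 768)) = 1/(-8 + (-961 - 768)) = 1/(-8 - 1729) = 1/(-1737) = -1/1737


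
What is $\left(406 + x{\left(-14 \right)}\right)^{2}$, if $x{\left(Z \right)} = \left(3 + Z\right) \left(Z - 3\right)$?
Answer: $351649$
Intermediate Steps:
$x{\left(Z \right)} = \left(-3 + Z\right) \left(3 + Z\right)$ ($x{\left(Z \right)} = \left(3 + Z\right) \left(-3 + Z\right) = \left(-3 + Z\right) \left(3 + Z\right)$)
$\left(406 + x{\left(-14 \right)}\right)^{2} = \left(406 - \left(9 - \left(-14\right)^{2}\right)\right)^{2} = \left(406 + \left(-9 + 196\right)\right)^{2} = \left(406 + 187\right)^{2} = 593^{2} = 351649$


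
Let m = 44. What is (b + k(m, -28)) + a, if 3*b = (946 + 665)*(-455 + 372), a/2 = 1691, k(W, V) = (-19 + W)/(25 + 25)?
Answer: -82377/2 ≈ -41189.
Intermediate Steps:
k(W, V) = -19/50 + W/50 (k(W, V) = (-19 + W)/50 = (-19 + W)*(1/50) = -19/50 + W/50)
a = 3382 (a = 2*1691 = 3382)
b = -44571 (b = ((946 + 665)*(-455 + 372))/3 = (1611*(-83))/3 = (1/3)*(-133713) = -44571)
(b + k(m, -28)) + a = (-44571 + (-19/50 + (1/50)*44)) + 3382 = (-44571 + (-19/50 + 22/25)) + 3382 = (-44571 + 1/2) + 3382 = -89141/2 + 3382 = -82377/2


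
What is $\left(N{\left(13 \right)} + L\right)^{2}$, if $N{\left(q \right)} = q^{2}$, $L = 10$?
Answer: $32041$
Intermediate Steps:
$\left(N{\left(13 \right)} + L\right)^{2} = \left(13^{2} + 10\right)^{2} = \left(169 + 10\right)^{2} = 179^{2} = 32041$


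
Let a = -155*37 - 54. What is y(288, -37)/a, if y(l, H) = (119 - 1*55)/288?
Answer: -2/52101 ≈ -3.8387e-5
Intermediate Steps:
y(l, H) = 2/9 (y(l, H) = (119 - 55)*(1/288) = 64*(1/288) = 2/9)
a = -5789 (a = -5735 - 54 = -5789)
y(288, -37)/a = (2/9)/(-5789) = (2/9)*(-1/5789) = -2/52101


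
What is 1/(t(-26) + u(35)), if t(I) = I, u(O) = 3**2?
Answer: -1/17 ≈ -0.058824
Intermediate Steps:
u(O) = 9
1/(t(-26) + u(35)) = 1/(-26 + 9) = 1/(-17) = -1/17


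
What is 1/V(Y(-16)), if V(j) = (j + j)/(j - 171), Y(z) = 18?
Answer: -17/4 ≈ -4.2500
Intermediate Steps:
V(j) = 2*j/(-171 + j) (V(j) = (2*j)/(-171 + j) = 2*j/(-171 + j))
1/V(Y(-16)) = 1/(2*18/(-171 + 18)) = 1/(2*18/(-153)) = 1/(2*18*(-1/153)) = 1/(-4/17) = -17/4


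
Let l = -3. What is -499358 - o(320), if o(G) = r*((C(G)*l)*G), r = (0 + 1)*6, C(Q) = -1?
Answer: -505118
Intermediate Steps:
r = 6 (r = 1*6 = 6)
o(G) = 18*G (o(G) = 6*((-1*(-3))*G) = 6*(3*G) = 18*G)
-499358 - o(320) = -499358 - 18*320 = -499358 - 1*5760 = -499358 - 5760 = -505118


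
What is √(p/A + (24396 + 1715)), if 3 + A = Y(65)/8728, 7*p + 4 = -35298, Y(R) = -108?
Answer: √1200438431715/6573 ≈ 166.69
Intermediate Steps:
p = -35302/7 (p = -4/7 + (⅐)*(-35298) = -4/7 - 35298/7 = -35302/7 ≈ -5043.1)
A = -6573/2182 (A = -3 - 108/8728 = -3 - 108*1/8728 = -3 - 27/2182 = -6573/2182 ≈ -3.0124)
√(p/A + (24396 + 1715)) = √(-35302/(7*(-6573/2182)) + (24396 + 1715)) = √(-35302/7*(-2182/6573) + 26111) = √(77028964/46011 + 26111) = √(1278422185/46011) = √1200438431715/6573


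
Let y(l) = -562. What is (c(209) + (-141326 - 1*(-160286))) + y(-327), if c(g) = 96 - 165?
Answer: 18329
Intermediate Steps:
c(g) = -69
(c(209) + (-141326 - 1*(-160286))) + y(-327) = (-69 + (-141326 - 1*(-160286))) - 562 = (-69 + (-141326 + 160286)) - 562 = (-69 + 18960) - 562 = 18891 - 562 = 18329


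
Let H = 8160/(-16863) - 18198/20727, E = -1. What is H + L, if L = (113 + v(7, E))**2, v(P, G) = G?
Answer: 23195213550/1849309 ≈ 12543.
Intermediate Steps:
H = -2518546/1849309 (H = 8160*(-1/16863) - 18198*1/20727 = -2720/5621 - 2022/2303 = -2518546/1849309 ≈ -1.3619)
L = 12544 (L = (113 - 1)**2 = 112**2 = 12544)
H + L = -2518546/1849309 + 12544 = 23195213550/1849309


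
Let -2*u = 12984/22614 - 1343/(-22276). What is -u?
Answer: 53267031/167916488 ≈ 0.31722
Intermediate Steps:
u = -53267031/167916488 (u = -(12984/22614 - 1343/(-22276))/2 = -(12984*(1/22614) - 1343*(-1/22276))/2 = -(2164/3769 + 1343/22276)/2 = -½*53267031/83958244 = -53267031/167916488 ≈ -0.31722)
-u = -1*(-53267031/167916488) = 53267031/167916488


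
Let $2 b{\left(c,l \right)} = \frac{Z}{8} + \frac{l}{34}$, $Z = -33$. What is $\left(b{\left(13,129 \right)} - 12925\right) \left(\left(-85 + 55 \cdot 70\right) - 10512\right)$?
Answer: $\frac{23720056815}{272} \approx 8.7206 \cdot 10^{7}$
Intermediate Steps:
$b{\left(c,l \right)} = - \frac{33}{16} + \frac{l}{68}$ ($b{\left(c,l \right)} = \frac{- \frac{33}{8} + \frac{l}{34}}{2} = - \frac{33}{16} + \frac{l}{68}$)
$\left(b{\left(13,129 \right)} - 12925\right) \left(\left(-85 + 55 \cdot 70\right) - 10512\right) = \left(\left(- \frac{33}{16} + \frac{1}{68} \cdot 129\right) - 12925\right) \left(\left(-85 + 55 \cdot 70\right) - 10512\right) = \left(\left(- \frac{33}{16} + \frac{129}{68}\right) - 12925\right) \left(\left(-85 + 3850\right) - 10512\right) = \left(- \frac{45}{272} - 12925\right) \left(3765 - 10512\right) = \left(- \frac{3515645}{272}\right) \left(-6747\right) = \frac{23720056815}{272}$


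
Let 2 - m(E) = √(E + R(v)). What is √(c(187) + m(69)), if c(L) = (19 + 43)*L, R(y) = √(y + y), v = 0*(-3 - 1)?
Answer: √(11596 - √69) ≈ 107.65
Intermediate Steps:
v = 0 (v = 0*(-4) = 0)
R(y) = √2*√y (R(y) = √(2*y) = √2*√y)
c(L) = 62*L
m(E) = 2 - √E (m(E) = 2 - √(E + √2*√0) = 2 - √(E + √2*0) = 2 - √(E + 0) = 2 - √E)
√(c(187) + m(69)) = √(62*187 + (2 - √69)) = √(11594 + (2 - √69)) = √(11596 - √69)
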